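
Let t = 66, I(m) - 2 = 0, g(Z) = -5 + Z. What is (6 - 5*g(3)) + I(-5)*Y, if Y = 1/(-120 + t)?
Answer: 431/27 ≈ 15.963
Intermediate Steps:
I(m) = 2 (I(m) = 2 + 0 = 2)
Y = -1/54 (Y = 1/(-120 + 66) = 1/(-54) = -1/54 ≈ -0.018519)
(6 - 5*g(3)) + I(-5)*Y = (6 - 5*(-5 + 3)) + 2*(-1/54) = (6 - 5*(-2)) - 1/27 = (6 + 10) - 1/27 = 16 - 1/27 = 431/27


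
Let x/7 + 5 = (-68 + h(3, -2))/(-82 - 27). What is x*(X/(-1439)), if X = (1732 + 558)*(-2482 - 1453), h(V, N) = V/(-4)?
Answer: -60081842625/313702 ≈ -1.9153e+5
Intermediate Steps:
h(V, N) = -V/4 (h(V, N) = V*(-1/4) = -V/4)
X = -9011150 (X = 2290*(-3935) = -9011150)
x = -13335/436 (x = -35 + 7*((-68 - 1/4*3)/(-82 - 27)) = -35 + 7*((-68 - 3/4)/(-109)) = -35 + 7*(-275/4*(-1/109)) = -35 + 7*(275/436) = -35 + 1925/436 = -13335/436 ≈ -30.585)
x*(X/(-1439)) = -(-60081842625)/(218*(-1439)) = -(-60081842625)*(-1)/(218*1439) = -13335/436*9011150/1439 = -60081842625/313702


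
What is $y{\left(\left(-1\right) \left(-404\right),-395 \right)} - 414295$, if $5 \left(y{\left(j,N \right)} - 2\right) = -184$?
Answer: $- \frac{2071649}{5} \approx -4.1433 \cdot 10^{5}$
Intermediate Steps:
$y{\left(j,N \right)} = - \frac{174}{5}$ ($y{\left(j,N \right)} = 2 + \frac{1}{5} \left(-184\right) = 2 - \frac{184}{5} = - \frac{174}{5}$)
$y{\left(\left(-1\right) \left(-404\right),-395 \right)} - 414295 = - \frac{174}{5} - 414295 = - \frac{2071649}{5}$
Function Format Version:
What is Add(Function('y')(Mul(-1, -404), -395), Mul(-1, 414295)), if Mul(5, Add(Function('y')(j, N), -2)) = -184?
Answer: Rational(-2071649, 5) ≈ -4.1433e+5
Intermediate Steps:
Function('y')(j, N) = Rational(-174, 5) (Function('y')(j, N) = Add(2, Mul(Rational(1, 5), -184)) = Add(2, Rational(-184, 5)) = Rational(-174, 5))
Add(Function('y')(Mul(-1, -404), -395), Mul(-1, 414295)) = Add(Rational(-174, 5), Mul(-1, 414295)) = Add(Rational(-174, 5), -414295) = Rational(-2071649, 5)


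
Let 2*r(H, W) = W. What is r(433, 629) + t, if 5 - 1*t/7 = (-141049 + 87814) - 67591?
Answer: 1692263/2 ≈ 8.4613e+5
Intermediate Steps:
r(H, W) = W/2
t = 845817 (t = 35 - 7*((-141049 + 87814) - 67591) = 35 - 7*(-53235 - 67591) = 35 - 7*(-120826) = 35 + 845782 = 845817)
r(433, 629) + t = (½)*629 + 845817 = 629/2 + 845817 = 1692263/2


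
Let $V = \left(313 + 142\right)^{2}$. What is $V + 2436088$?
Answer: $2643113$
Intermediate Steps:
$V = 207025$ ($V = 455^{2} = 207025$)
$V + 2436088 = 207025 + 2436088 = 2643113$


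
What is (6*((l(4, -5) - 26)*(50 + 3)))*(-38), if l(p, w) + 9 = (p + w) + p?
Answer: 386688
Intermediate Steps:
l(p, w) = -9 + w + 2*p (l(p, w) = -9 + ((p + w) + p) = -9 + (w + 2*p) = -9 + w + 2*p)
(6*((l(4, -5) - 26)*(50 + 3)))*(-38) = (6*(((-9 - 5 + 2*4) - 26)*(50 + 3)))*(-38) = (6*(((-9 - 5 + 8) - 26)*53))*(-38) = (6*((-6 - 26)*53))*(-38) = (6*(-32*53))*(-38) = (6*(-1696))*(-38) = -10176*(-38) = 386688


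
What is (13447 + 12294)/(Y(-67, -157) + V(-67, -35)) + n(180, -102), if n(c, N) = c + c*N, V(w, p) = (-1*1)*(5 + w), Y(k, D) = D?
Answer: -1752841/95 ≈ -18451.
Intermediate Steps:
V(w, p) = -5 - w (V(w, p) = -(5 + w) = -5 - w)
n(c, N) = c + N*c
(13447 + 12294)/(Y(-67, -157) + V(-67, -35)) + n(180, -102) = (13447 + 12294)/(-157 + (-5 - 1*(-67))) + 180*(1 - 102) = 25741/(-157 + (-5 + 67)) + 180*(-101) = 25741/(-157 + 62) - 18180 = 25741/(-95) - 18180 = 25741*(-1/95) - 18180 = -25741/95 - 18180 = -1752841/95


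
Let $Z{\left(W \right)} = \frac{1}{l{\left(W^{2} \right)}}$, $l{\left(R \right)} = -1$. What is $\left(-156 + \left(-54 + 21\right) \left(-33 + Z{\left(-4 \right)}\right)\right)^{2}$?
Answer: $933156$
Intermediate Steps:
$Z{\left(W \right)} = -1$ ($Z{\left(W \right)} = \frac{1}{-1} = -1$)
$\left(-156 + \left(-54 + 21\right) \left(-33 + Z{\left(-4 \right)}\right)\right)^{2} = \left(-156 + \left(-54 + 21\right) \left(-33 - 1\right)\right)^{2} = \left(-156 - -1122\right)^{2} = \left(-156 + 1122\right)^{2} = 966^{2} = 933156$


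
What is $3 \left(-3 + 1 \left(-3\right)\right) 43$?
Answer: $-774$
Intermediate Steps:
$3 \left(-3 + 1 \left(-3\right)\right) 43 = 3 \left(-3 - 3\right) 43 = 3 \left(\left(-6\right) 43\right) = 3 \left(-258\right) = -774$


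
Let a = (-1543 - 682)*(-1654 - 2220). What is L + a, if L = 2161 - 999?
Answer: 8620812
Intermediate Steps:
L = 1162
a = 8619650 (a = -2225*(-3874) = 8619650)
L + a = 1162 + 8619650 = 8620812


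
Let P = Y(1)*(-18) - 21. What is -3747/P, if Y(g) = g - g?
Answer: 1249/7 ≈ 178.43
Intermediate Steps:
Y(g) = 0
P = -21 (P = 0*(-18) - 21 = 0 - 21 = -21)
-3747/P = -3747/(-21) = -3747*(-1/21) = 1249/7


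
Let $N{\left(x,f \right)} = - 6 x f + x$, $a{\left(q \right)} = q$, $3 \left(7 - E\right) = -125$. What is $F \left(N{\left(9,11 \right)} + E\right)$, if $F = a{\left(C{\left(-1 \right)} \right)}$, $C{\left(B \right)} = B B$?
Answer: $- \frac{1609}{3} \approx -536.33$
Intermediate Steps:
$E = \frac{146}{3}$ ($E = 7 - - \frac{125}{3} = 7 + \frac{125}{3} = \frac{146}{3} \approx 48.667$)
$C{\left(B \right)} = B^{2}$
$N{\left(x,f \right)} = x - 6 f x$ ($N{\left(x,f \right)} = - 6 f x + x = x - 6 f x$)
$F = 1$ ($F = \left(-1\right)^{2} = 1$)
$F \left(N{\left(9,11 \right)} + E\right) = 1 \left(9 \left(1 - 66\right) + \frac{146}{3}\right) = 1 \left(9 \left(-65\right) + \frac{146}{3}\right) = 1 \left(-585 + \frac{146}{3}\right) = 1 \left(- \frac{1609}{3}\right) = - \frac{1609}{3}$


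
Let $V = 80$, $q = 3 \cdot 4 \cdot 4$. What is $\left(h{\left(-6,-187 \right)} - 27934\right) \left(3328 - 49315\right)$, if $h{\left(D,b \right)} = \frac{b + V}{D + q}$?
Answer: $\frac{17986052215}{14} \approx 1.2847 \cdot 10^{9}$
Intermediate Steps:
$q = 48$ ($q = 12 \cdot 4 = 48$)
$h{\left(D,b \right)} = \frac{80 + b}{48 + D}$ ($h{\left(D,b \right)} = \frac{b + 80}{D + 48} = \frac{80 + b}{48 + D}$)
$\left(h{\left(-6,-187 \right)} - 27934\right) \left(3328 - 49315\right) = \left(\frac{80 - 187}{48 - 6} - 27934\right) \left(3328 - 49315\right) = \left(\frac{1}{42} \left(-107\right) - 27934\right) \left(-45987\right) = \left(- \frac{107}{42} - 27934\right) \left(-45987\right) = \left(- \frac{1173335}{42}\right) \left(-45987\right) = \frac{17986052215}{14}$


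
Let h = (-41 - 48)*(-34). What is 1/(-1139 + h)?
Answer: 1/1887 ≈ 0.00052994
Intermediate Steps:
h = 3026 (h = -89*(-34) = 3026)
1/(-1139 + h) = 1/(-1139 + 3026) = 1/1887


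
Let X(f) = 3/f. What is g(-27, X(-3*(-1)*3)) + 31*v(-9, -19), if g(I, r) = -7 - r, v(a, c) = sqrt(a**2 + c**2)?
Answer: -22/3 + 31*sqrt(442) ≈ 644.40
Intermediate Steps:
g(-27, X(-3*(-1)*3)) + 31*v(-9, -19) = (-7 - 3/(-3*(-1)*3)) + 31*sqrt((-9)**2 + (-19)**2) = (-7 - 3/(3*3)) + 31*sqrt(81 + 361) = (-7 - 3/9) + 31*sqrt(442) = (-7 - 1*1/3) + 31*sqrt(442) = (-7 - 1/3) + 31*sqrt(442) = -22/3 + 31*sqrt(442)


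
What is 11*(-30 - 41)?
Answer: -781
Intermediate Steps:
11*(-30 - 41) = 11*(-71) = -781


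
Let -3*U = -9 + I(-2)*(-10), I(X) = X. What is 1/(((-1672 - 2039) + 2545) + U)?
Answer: -3/3509 ≈ -0.00085494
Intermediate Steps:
U = -11/3 (U = -(-9 - 2*(-10))/3 = -(-9 + 20)/3 = -⅓*11 = -11/3 ≈ -3.6667)
1/(((-1672 - 2039) + 2545) + U) = 1/(((-1672 - 2039) + 2545) - 11/3) = 1/((-3711 + 2545) - 11/3) = 1/(-1166 - 11/3) = 1/(-3509/3) = -3/3509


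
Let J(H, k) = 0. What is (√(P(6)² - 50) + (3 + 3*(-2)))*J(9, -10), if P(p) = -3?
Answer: 0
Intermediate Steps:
(√(P(6)² - 50) + (3 + 3*(-2)))*J(9, -10) = (√((-3)² - 50) + (3 + 3*(-2)))*0 = (√(9 - 50) + (3 - 6))*0 = (√(-41) - 3)*0 = (I*√41 - 3)*0 = (-3 + I*√41)*0 = 0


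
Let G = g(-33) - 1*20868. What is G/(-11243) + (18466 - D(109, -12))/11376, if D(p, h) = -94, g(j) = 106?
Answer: 27803662/7993773 ≈ 3.4782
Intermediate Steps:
G = -20762 (G = 106 - 1*20868 = 106 - 20868 = -20762)
G/(-11243) + (18466 - D(109, -12))/11376 = -20762/(-11243) + (18466 - 1*(-94))/11376 = -20762*(-1/11243) + (18466 + 94)*(1/11376) = 20762/11243 + 18560*(1/11376) = 20762/11243 + 1160/711 = 27803662/7993773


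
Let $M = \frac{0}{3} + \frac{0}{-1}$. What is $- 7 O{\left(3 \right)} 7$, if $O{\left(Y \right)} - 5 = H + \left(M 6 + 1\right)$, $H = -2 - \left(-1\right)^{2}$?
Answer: $-147$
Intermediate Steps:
$H = -3$ ($H = -2 - 1 = -3$)
$M = 0$ ($M = 0 \cdot \frac{1}{3} + 0 \left(-1\right) = 0 + 0 = 0$)
$O{\left(Y \right)} = 3$ ($O{\left(Y \right)} = 5 + \left(-3 + \left(0 \cdot 6 + 1\right)\right) = 5 + \left(-3 + \left(0 + 1\right)\right) = 5 + \left(-3 + 1\right) = 5 - 2 = 3$)
$- 7 O{\left(3 \right)} 7 = \left(-7\right) 3 \cdot 7 = \left(-21\right) 7 = -147$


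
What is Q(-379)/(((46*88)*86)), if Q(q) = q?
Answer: -379/348128 ≈ -0.0010887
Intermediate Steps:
Q(-379)/(((46*88)*86)) = -379/((46*88)*86) = -379/(4048*86) = -379/348128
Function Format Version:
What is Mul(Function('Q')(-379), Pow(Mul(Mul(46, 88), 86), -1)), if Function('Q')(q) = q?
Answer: Rational(-379, 348128) ≈ -0.0010887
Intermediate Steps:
Mul(Function('Q')(-379), Pow(Mul(Mul(46, 88), 86), -1)) = Mul(-379, Pow(Mul(Mul(46, 88), 86), -1)) = Mul(-379, Pow(Mul(4048, 86), -1)) = Mul(-379, Pow(348128, -1)) = Mul(-379, Rational(1, 348128)) = Rational(-379, 348128)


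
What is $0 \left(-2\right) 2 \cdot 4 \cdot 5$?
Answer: $0$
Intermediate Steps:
$0 \left(-2\right) 2 \cdot 4 \cdot 5 = 0 \cdot 8 \cdot 5 = 0 \cdot 40 = 0$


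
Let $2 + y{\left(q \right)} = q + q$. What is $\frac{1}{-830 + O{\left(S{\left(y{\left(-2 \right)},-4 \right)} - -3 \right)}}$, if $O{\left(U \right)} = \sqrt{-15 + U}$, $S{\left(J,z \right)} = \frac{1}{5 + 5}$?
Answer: $- \frac{8300}{6889119} - \frac{i \sqrt{1190}}{6889119} \approx -0.0012048 - 5.0074 \cdot 10^{-6} i$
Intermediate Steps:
$y{\left(q \right)} = -2 + 2 q$ ($y{\left(q \right)} = -2 + \left(q + q\right) = -2 + 2 q$)
$S{\left(J,z \right)} = \frac{1}{10}$
$\frac{1}{-830 + O{\left(S{\left(y{\left(-2 \right)},-4 \right)} - -3 \right)}} = \frac{1}{-830 + \sqrt{-15 + \left(\frac{1}{10} - -3\right)}} = \frac{1}{-830 + \sqrt{-15 + \left(\frac{1}{10} + 3\right)}} = \frac{1}{-830 + \sqrt{-15 + \frac{31}{10}}} = \frac{1}{-830 + \sqrt{- \frac{119}{10}}} = \frac{1}{-830 + \frac{i \sqrt{1190}}{10}}$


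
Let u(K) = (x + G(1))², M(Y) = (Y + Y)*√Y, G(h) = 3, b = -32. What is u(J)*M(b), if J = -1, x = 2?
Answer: -6400*I*√2 ≈ -9051.0*I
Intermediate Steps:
M(Y) = 2*Y^(3/2) (M(Y) = (2*Y)*√Y = 2*Y^(3/2))
u(K) = 25 (u(K) = (2 + 3)² = 5² = 25)
u(J)*M(b) = 25*(2*(-32)^(3/2)) = 25*(2*(-128*I*√2)) = 25*(-256*I*√2) = -6400*I*√2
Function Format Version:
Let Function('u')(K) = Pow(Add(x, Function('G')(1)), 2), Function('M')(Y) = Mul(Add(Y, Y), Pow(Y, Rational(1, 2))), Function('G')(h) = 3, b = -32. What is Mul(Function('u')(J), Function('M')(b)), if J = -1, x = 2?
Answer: Mul(-6400, I, Pow(2, Rational(1, 2))) ≈ Mul(-9051.0, I)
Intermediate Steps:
Function('M')(Y) = Mul(2, Pow(Y, Rational(3, 2))) (Function('M')(Y) = Mul(Mul(2, Y), Pow(Y, Rational(1, 2))) = Mul(2, Pow(Y, Rational(3, 2))))
Function('u')(K) = 25 (Function('u')(K) = Pow(Add(2, 3), 2) = Pow(5, 2) = 25)
Mul(Function('u')(J), Function('M')(b)) = Mul(25, Mul(2, Pow(-32, Rational(3, 2)))) = Mul(25, Mul(2, Mul(-128, I, Pow(2, Rational(1, 2))))) = Mul(25, Mul(-256, I, Pow(2, Rational(1, 2)))) = Mul(-6400, I, Pow(2, Rational(1, 2)))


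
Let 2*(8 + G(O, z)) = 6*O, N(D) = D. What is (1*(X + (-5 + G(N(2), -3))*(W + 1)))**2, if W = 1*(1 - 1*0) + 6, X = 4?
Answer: 2704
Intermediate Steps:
W = 7 (W = 1*(1 + 0) + 6 = 1*1 + 6 = 1 + 6 = 7)
G(O, z) = -8 + 3*O (G(O, z) = -8 + (6*O)/2 = -8 + 3*O)
(1*(X + (-5 + G(N(2), -3))*(W + 1)))**2 = (1*(4 + (-5 + (-8 + 3*2))*(7 + 1)))**2 = (1*(4 + (-5 + (-8 + 6))*8))**2 = (1*(4 + (-5 - 2)*8))**2 = (1*(4 - 7*8))**2 = (1*(4 - 56))**2 = (1*(-52))**2 = (-52)**2 = 2704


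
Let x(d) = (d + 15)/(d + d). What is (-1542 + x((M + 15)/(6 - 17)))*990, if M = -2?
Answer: -19920780/13 ≈ -1.5324e+6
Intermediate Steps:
x(d) = (15 + d)/(2*d) (x(d) = (15 + d)/((2*d)) = (15 + d)*(1/(2*d)) = (15 + d)/(2*d))
(-1542 + x((M + 15)/(6 - 17)))*990 = (-1542 + (15 + (-2 + 15)/(6 - 17))/(2*(((-2 + 15)/(6 - 17)))))*990 = (-1542 + (15 + 13/(-11))/(2*((13/(-11)))))*990 = (-1542 + (15 + 13*(-1/11))/(2*((13*(-1/11)))))*990 = (-1542 + (15 - 13/11)/(2*(-13/11)))*990 = (-1542 + (1/2)*(-11/13)*(152/11))*990 = (-1542 - 76/13)*990 = -20122/13*990 = -19920780/13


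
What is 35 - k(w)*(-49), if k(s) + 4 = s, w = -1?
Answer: -210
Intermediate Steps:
k(s) = -4 + s
35 - k(w)*(-49) = 35 - (-4 - 1)*(-49) = 35 - (-5)*(-49) = 35 - 1*245 = 35 - 245 = -210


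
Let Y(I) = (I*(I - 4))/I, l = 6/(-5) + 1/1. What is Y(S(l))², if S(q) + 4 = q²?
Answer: 39601/625 ≈ 63.362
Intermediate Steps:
l = -⅕ (l = 6*(-⅕) + 1*1 = -6/5 + 1 = -⅕ ≈ -0.20000)
S(q) = -4 + q²
Y(I) = -4 + I (Y(I) = (I*(-4 + I))/I = -4 + I)
Y(S(l))² = (-4 + (-4 + (-⅕)²))² = (-4 + (-4 + 1/25))² = (-4 - 99/25)² = (-199/25)² = 39601/625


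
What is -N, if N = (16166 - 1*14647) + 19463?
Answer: -20982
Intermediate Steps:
N = 20982 (N = (16166 - 14647) + 19463 = 1519 + 19463 = 20982)
-N = -1*20982 = -20982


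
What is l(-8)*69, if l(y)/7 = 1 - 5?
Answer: -1932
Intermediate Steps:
l(y) = -28 (l(y) = 7*(1 - 5) = 7*(-4) = -28)
l(-8)*69 = -28*69 = -1932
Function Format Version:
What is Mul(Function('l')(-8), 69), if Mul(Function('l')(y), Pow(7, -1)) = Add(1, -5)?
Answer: -1932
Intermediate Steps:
Function('l')(y) = -28 (Function('l')(y) = Mul(7, Add(1, -5)) = Mul(7, -4) = -28)
Mul(Function('l')(-8), 69) = Mul(-28, 69) = -1932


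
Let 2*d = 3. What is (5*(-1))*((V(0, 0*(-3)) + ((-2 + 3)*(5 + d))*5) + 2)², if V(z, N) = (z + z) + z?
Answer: -23805/4 ≈ -5951.3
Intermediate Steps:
d = 3/2 (d = (½)*3 = 3/2 ≈ 1.5000)
V(z, N) = 3*z (V(z, N) = 2*z + z = 3*z)
(5*(-1))*((V(0, 0*(-3)) + ((-2 + 3)*(5 + d))*5) + 2)² = (5*(-1))*((3*0 + ((-2 + 3)*(5 + 3/2))*5) + 2)² = -5*((0 + (1*(13/2))*5) + 2)² = -5*((0 + (13/2)*5) + 2)² = -5*((0 + 65/2) + 2)² = -5*(65/2 + 2)² = -5*(69/2)² = -5*4761/4 = -23805/4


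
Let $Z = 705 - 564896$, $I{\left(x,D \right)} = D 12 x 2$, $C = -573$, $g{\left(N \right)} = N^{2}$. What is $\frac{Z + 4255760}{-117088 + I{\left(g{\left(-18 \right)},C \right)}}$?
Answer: $- \frac{527367}{653248} \approx -0.8073$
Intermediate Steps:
$I{\left(x,D \right)} = 24 D x$ ($I{\left(x,D \right)} = 12 D x 2 = 24 D x$)
$Z = -564191$ ($Z = 705 - 564896 = -564191$)
$\frac{Z + 4255760}{-117088 + I{\left(g{\left(-18 \right)},C \right)}} = \frac{-564191 + 4255760}{-117088 + 24 \left(-573\right) \left(-18\right)^{2}} = \frac{3691569}{-117088 + 24 \left(-573\right) 324} = \frac{3691569}{-117088 - 4455648} = \frac{3691569}{-4572736} = 3691569 \left(- \frac{1}{4572736}\right) = - \frac{527367}{653248}$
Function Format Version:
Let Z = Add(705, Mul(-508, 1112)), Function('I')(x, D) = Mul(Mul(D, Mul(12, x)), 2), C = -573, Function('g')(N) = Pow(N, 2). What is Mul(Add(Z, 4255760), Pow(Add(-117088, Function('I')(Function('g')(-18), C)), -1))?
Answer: Rational(-527367, 653248) ≈ -0.80730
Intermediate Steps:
Function('I')(x, D) = Mul(24, D, x) (Function('I')(x, D) = Mul(Mul(12, D, x), 2) = Mul(24, D, x))
Z = -564191 (Z = Add(705, -564896) = -564191)
Mul(Add(Z, 4255760), Pow(Add(-117088, Function('I')(Function('g')(-18), C)), -1)) = Mul(Add(-564191, 4255760), Pow(Add(-117088, Mul(24, -573, Pow(-18, 2))), -1)) = Mul(3691569, Pow(Add(-117088, Mul(24, -573, 324)), -1)) = Mul(3691569, Pow(Add(-117088, -4455648), -1)) = Mul(3691569, Pow(-4572736, -1)) = Mul(3691569, Rational(-1, 4572736)) = Rational(-527367, 653248)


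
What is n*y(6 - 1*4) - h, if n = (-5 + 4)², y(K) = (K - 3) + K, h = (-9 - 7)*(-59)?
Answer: -943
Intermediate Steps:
h = 944 (h = -16*(-59) = 944)
y(K) = -3 + 2*K (y(K) = (-3 + K) + K = -3 + 2*K)
n = 1 (n = (-1)² = 1)
n*y(6 - 1*4) - h = 1*(-3 + 2*(6 - 1*4)) - 1*944 = 1*(-3 + 2*(6 - 4)) - 944 = 1*(-3 + 2*2) - 944 = 1*(-3 + 4) - 944 = 1*1 - 944 = 1 - 944 = -943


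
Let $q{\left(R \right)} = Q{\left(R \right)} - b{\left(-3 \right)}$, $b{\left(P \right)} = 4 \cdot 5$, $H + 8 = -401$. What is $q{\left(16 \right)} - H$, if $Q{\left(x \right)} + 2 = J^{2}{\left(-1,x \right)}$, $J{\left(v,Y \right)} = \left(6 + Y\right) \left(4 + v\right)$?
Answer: $4743$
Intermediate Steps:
$J{\left(v,Y \right)} = \left(4 + v\right) \left(6 + Y\right)$
$H = -409$ ($H = -8 - 401 = -409$)
$b{\left(P \right)} = 20$
$Q{\left(x \right)} = -2 + \left(18 + 3 x\right)^{2}$ ($Q{\left(x \right)} = -2 + \left(24 + 4 x + 6 \left(-1\right) + x \left(-1\right)\right)^{2} = -2 + \left(24 + 4 x - 6 - x\right)^{2} = -2 + \left(18 + 3 x\right)^{2}$)
$q{\left(R \right)} = -22 + 9 \left(6 + R\right)^{2}$ ($q{\left(R \right)} = \left(-2 + 9 \left(6 + R\right)^{2}\right) - 20 = -22 + 9 \left(6 + R\right)^{2}$)
$q{\left(16 \right)} - H = \left(-22 + 9 \left(6 + 16\right)^{2}\right) - -409 = \left(-22 + 9 \cdot 22^{2}\right) + 409 = \left(-22 + 9 \cdot 484\right) + 409 = \left(-22 + 4356\right) + 409 = 4334 + 409 = 4743$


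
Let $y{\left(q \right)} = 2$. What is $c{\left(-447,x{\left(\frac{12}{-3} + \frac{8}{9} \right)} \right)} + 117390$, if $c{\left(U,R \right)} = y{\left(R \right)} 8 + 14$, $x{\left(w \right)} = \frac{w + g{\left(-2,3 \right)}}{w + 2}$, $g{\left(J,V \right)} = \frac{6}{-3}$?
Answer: $117420$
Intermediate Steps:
$g{\left(J,V \right)} = -2$ ($g{\left(J,V \right)} = 6 \left(- \frac{1}{3}\right) = -2$)
$x{\left(w \right)} = \frac{-2 + w}{2 + w}$ ($x{\left(w \right)} = \frac{w - 2}{w + 2} = \frac{-2 + w}{2 + w}$)
$c{\left(U,R \right)} = 30$ ($c{\left(U,R \right)} = 2 \cdot 8 + 14 = 16 + 14 = 30$)
$c{\left(-447,x{\left(\frac{12}{-3} + \frac{8}{9} \right)} \right)} + 117390 = 30 + 117390 = 117420$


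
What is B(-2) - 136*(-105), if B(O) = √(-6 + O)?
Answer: 14280 + 2*I*√2 ≈ 14280.0 + 2.8284*I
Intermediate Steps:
B(-2) - 136*(-105) = √(-6 - 2) - 136*(-105) = √(-8) + 14280 = 2*I*√2 + 14280 = 14280 + 2*I*√2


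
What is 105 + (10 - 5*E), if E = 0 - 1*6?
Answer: 145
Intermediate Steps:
E = -6 (E = 0 - 6 = -6)
105 + (10 - 5*E) = 105 + (10 - 5*(-6)) = 105 + (10 + 30) = 105 + 40 = 145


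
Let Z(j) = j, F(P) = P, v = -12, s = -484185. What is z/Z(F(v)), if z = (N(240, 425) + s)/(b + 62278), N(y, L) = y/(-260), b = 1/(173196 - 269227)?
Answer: 15498952793/23922474468 ≈ 0.64788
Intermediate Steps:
b = -1/96031 (b = 1/(-96031) = -1/96031 ≈ -1.0413e-5)
N(y, L) = -y/260 (N(y, L) = y*(-1/260) = -y/260)
z = -15498952793/1993539539 (z = (-1/260*240 - 484185)/(-1/96031 + 62278) = (-12/13 - 484185)/(5980618617/96031) = -6294417/13*96031/5980618617 = -15498952793/1993539539 ≈ -7.7746)
z/Z(F(v)) = -15498952793/1993539539/(-12) = -15498952793/1993539539*(-1/12) = 15498952793/23922474468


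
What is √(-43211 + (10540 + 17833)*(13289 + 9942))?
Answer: 4*√41193122 ≈ 25673.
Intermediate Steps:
√(-43211 + (10540 + 17833)*(13289 + 9942)) = √(-43211 + 28373*23231) = √(-43211 + 659133163) = √659089952 = 4*√41193122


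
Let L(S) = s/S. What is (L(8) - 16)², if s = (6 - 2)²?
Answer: 196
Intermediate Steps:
s = 16 (s = 4² = 16)
L(S) = 16/S
(L(8) - 16)² = (16/8 - 16)² = (16*(⅛) - 16)² = (2 - 16)² = (-14)² = 196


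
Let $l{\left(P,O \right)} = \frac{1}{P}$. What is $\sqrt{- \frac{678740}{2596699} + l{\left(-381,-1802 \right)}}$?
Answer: $\frac{i \sqrt{258412888543265841}}{989342319} \approx 0.51382 i$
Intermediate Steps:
$\sqrt{- \frac{678740}{2596699} + l{\left(-381,-1802 \right)}} = \sqrt{- \frac{678740}{2596699} + \frac{1}{-381}} = \sqrt{\left(-678740\right) \frac{1}{2596699} - \frac{1}{381}} = \sqrt{- \frac{678740}{2596699} - \frac{1}{381}} = \sqrt{- \frac{261196639}{989342319}} = \frac{i \sqrt{258412888543265841}}{989342319}$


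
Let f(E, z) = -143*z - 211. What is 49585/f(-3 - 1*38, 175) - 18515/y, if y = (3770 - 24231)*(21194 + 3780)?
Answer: -1809794382475/921101407236 ≈ -1.9648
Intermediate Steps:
y = -510993014 (y = -20461*24974 = -510993014)
f(E, z) = -211 - 143*z
49585/f(-3 - 1*38, 175) - 18515/y = 49585/(-211 - 143*175) - 18515/(-510993014) = 49585/(-211 - 25025) - 18515*(-1/510993014) = 49585/(-25236) + 2645/72999002 = 49585*(-1/25236) + 2645/72999002 = -49585/25236 + 2645/72999002 = -1809794382475/921101407236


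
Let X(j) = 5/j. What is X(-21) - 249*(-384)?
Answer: 2007931/21 ≈ 95616.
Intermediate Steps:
X(-21) - 249*(-384) = 5/(-21) - 249*(-384) = 5*(-1/21) + 95616 = -5/21 + 95616 = 2007931/21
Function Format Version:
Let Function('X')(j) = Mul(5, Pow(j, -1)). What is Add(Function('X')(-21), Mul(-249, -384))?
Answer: Rational(2007931, 21) ≈ 95616.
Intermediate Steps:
Add(Function('X')(-21), Mul(-249, -384)) = Add(Mul(5, Pow(-21, -1)), Mul(-249, -384)) = Add(Mul(5, Rational(-1, 21)), 95616) = Add(Rational(-5, 21), 95616) = Rational(2007931, 21)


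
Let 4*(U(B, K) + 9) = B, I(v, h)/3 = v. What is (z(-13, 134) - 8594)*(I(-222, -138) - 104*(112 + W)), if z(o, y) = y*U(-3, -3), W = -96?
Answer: 23068165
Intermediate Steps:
I(v, h) = 3*v
U(B, K) = -9 + B/4
z(o, y) = -39*y/4 (z(o, y) = y*(-9 + (¼)*(-3)) = y*(-9 - ¾) = y*(-39/4) = -39*y/4)
(z(-13, 134) - 8594)*(I(-222, -138) - 104*(112 + W)) = (-39/4*134 - 8594)*(3*(-222) - 104*(112 - 96)) = (-2613/2 - 8594)*(-666 - 104*16) = -19801*(-666 - 1664)/2 = -19801/2*(-2330) = 23068165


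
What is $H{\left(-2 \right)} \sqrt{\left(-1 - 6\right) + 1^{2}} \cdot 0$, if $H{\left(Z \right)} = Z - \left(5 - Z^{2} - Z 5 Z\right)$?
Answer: $0$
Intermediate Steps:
$H{\left(Z \right)} = -5 + Z + 6 Z^{2}$ ($H{\left(Z \right)} = Z - \left(5 - Z^{2} - 5 Z Z\right) = Z + \left(\left(Z^{2} + 5 Z^{2}\right) - 5\right) = Z + \left(6 Z^{2} - 5\right) = Z + \left(-5 + 6 Z^{2}\right) = -5 + Z + 6 Z^{2}$)
$H{\left(-2 \right)} \sqrt{\left(-1 - 6\right) + 1^{2}} \cdot 0 = \left(-5 - 2 + 6 \left(-2\right)^{2}\right) \sqrt{\left(-1 - 6\right) + 1^{2}} \cdot 0 = \left(-5 - 2 + 6 \cdot 4\right) \sqrt{\left(-1 - 6\right) + 1} \cdot 0 = \left(-5 - 2 + 24\right) \sqrt{-7 + 1} \cdot 0 = 17 \sqrt{-6} \cdot 0 = 17 i \sqrt{6} \cdot 0 = 0$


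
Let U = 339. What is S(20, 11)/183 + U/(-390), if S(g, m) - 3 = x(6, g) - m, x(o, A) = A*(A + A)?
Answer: 27427/7930 ≈ 3.4586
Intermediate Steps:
x(o, A) = 2*A² (x(o, A) = A*(2*A) = 2*A²)
S(g, m) = 3 - m + 2*g² (S(g, m) = 3 + (2*g² - m) = 3 + (-m + 2*g²) = 3 - m + 2*g²)
S(20, 11)/183 + U/(-390) = (3 - 1*11 + 2*20²)/183 + 339/(-390) = (3 - 11 + 2*400)*(1/183) + 339*(-1/390) = (3 - 11 + 800)*(1/183) - 113/130 = 792*(1/183) - 113/130 = 264/61 - 113/130 = 27427/7930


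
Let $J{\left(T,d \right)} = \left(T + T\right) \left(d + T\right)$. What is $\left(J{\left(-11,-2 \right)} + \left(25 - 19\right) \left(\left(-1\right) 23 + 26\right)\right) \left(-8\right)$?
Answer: $-2432$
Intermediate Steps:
$J{\left(T,d \right)} = 2 T \left(T + d\right)$
$\left(J{\left(-11,-2 \right)} + \left(25 - 19\right) \left(\left(-1\right) 23 + 26\right)\right) \left(-8\right) = \left(2 \left(-11\right) \left(-11 - 2\right) + \left(25 - 19\right) \left(\left(-1\right) 23 + 26\right)\right) \left(-8\right) = \left(2 \left(-11\right) \left(-13\right) + 6 \left(-23 + 26\right)\right) \left(-8\right) = \left(286 + 6 \cdot 3\right) \left(-8\right) = \left(286 + 18\right) \left(-8\right) = 304 \left(-8\right) = -2432$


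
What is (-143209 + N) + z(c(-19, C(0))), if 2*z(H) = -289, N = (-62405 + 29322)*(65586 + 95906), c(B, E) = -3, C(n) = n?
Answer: -10685566379/2 ≈ -5.3428e+9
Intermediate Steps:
N = -5342639836 (N = -33083*161492 = -5342639836)
z(H) = -289/2 (z(H) = (½)*(-289) = -289/2)
(-143209 + N) + z(c(-19, C(0))) = (-143209 - 5342639836) - 289/2 = -5342783045 - 289/2 = -10685566379/2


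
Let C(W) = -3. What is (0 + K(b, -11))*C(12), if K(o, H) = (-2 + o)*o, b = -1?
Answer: -9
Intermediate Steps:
K(o, H) = o*(-2 + o)
(0 + K(b, -11))*C(12) = (0 - (-2 - 1))*(-3) = (0 - 1*(-3))*(-3) = (0 + 3)*(-3) = 3*(-3) = -9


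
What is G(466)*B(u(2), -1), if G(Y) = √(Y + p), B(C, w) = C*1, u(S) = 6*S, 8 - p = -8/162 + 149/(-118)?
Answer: 2*√536077894/177 ≈ 261.62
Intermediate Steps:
p = 89005/9558 (p = 8 - (-8/162 + 149/(-118)) = 8 - (-8*1/162 + 149*(-1/118)) = 8 - (-4/81 - 149/118) = 8 - 1*(-12541/9558) = 8 + 12541/9558 = 89005/9558 ≈ 9.3121)
B(C, w) = C
G(Y) = √(89005/9558 + Y) (G(Y) = √(Y + 89005/9558) = √(89005/9558 + Y))
G(466)*B(u(2), -1) = (√(10502590 + 1127844*466)/1062)*(6*2) = (√(10502590 + 525575304)/1062)*12 = (√536077894/1062)*12 = 2*√536077894/177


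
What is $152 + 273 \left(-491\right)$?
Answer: $-133891$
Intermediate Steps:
$152 + 273 \left(-491\right) = 152 - 134043 = -133891$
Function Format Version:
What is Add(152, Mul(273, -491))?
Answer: -133891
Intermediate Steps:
Add(152, Mul(273, -491)) = Add(152, -134043) = -133891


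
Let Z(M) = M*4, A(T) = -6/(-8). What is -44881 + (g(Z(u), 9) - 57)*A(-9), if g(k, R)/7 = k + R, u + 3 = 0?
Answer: -89879/2 ≈ -44940.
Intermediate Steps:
u = -3 (u = -3 + 0 = -3)
A(T) = 3/4 (A(T) = -6*(-1/8) = 3/4)
Z(M) = 4*M
g(k, R) = 7*R + 7*k (g(k, R) = 7*(k + R) = 7*(R + k) = 7*R + 7*k)
-44881 + (g(Z(u), 9) - 57)*A(-9) = -44881 + ((7*9 + 7*(4*(-3))) - 57)*(3/4) = -44881 + ((63 + 7*(-12)) - 57)*(3/4) = -44881 + ((63 - 84) - 57)*(3/4) = -44881 + (-21 - 57)*(3/4) = -44881 - 78*3/4 = -44881 - 117/2 = -89879/2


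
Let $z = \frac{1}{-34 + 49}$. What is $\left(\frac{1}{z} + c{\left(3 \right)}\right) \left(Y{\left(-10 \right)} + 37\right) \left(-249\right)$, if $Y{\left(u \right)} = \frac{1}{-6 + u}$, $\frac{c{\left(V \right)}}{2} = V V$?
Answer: $- \frac{4856247}{16} \approx -3.0352 \cdot 10^{5}$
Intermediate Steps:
$c{\left(V \right)} = 2 V^{2}$ ($c{\left(V \right)} = 2 V V = 2 V^{2}$)
$z = \frac{1}{15} \approx 0.066667$
$\left(\frac{1}{z} + c{\left(3 \right)}\right) \left(Y{\left(-10 \right)} + 37\right) \left(-249\right) = \left(\frac{1}{\frac{1}{15}} + 2 \cdot 3^{2}\right) \left(\frac{1}{-6 - 10} + 37\right) \left(-249\right) = \left(15 + 2 \cdot 9\right) \left(\frac{1}{-16} + 37\right) \left(-249\right) = \left(15 + 18\right) \left(- \frac{1}{16} + 37\right) \left(-249\right) = 33 \cdot \frac{591}{16} \left(-249\right) = \frac{19503}{16} \left(-249\right) = - \frac{4856247}{16}$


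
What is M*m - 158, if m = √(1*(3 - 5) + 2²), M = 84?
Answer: -158 + 84*√2 ≈ -39.206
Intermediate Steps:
m = √2 (m = √(1*(-2) + 4) = √(-2 + 4) = √2 ≈ 1.4142)
M*m - 158 = 84*√2 - 158 = -158 + 84*√2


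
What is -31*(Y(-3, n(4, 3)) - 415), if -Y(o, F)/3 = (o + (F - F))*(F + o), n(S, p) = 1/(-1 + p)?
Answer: 27125/2 ≈ 13563.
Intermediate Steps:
Y(o, F) = -3*o*(F + o) (Y(o, F) = -3*(o + (F - F))*(F + o) = -3*(o + 0)*(F + o) = -3*o*(F + o))
-31*(Y(-3, n(4, 3)) - 415) = -31*(-3*(-3)*(1/(-1 + 3) - 3) - 415) = -31*(-3*(-3)*(1/2 - 3) - 415) = -31*(-3*(-3)*(-5/2) - 415) = -31*(-45/2 - 415) = -31*(-875/2) = 27125/2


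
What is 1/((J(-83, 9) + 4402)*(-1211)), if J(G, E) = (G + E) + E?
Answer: -1/5252107 ≈ -1.9040e-7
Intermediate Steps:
J(G, E) = G + 2*E (J(G, E) = (E + G) + E = G + 2*E)
1/((J(-83, 9) + 4402)*(-1211)) = 1/(((-83 + 2*9) + 4402)*(-1211)) = -1/1211/((-83 + 18) + 4402) = -1/1211/(-65 + 4402) = -1/1211/4337 = (1/4337)*(-1/1211) = -1/5252107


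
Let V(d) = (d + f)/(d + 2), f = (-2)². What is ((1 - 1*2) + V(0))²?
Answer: 1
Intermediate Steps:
f = 4
V(d) = (4 + d)/(2 + d) (V(d) = (d + 4)/(d + 2) = (4 + d)/(2 + d))
((1 - 1*2) + V(0))² = ((1 - 1*2) + (4 + 0)/(2 + 0))² = ((1 - 2) + 4/2)² = (-1 + (½)*4)² = (-1 + 2)² = 1² = 1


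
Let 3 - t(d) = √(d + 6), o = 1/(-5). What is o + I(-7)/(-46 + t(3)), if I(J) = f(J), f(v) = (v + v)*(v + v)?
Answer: -513/115 ≈ -4.4609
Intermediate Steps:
o = -⅕ ≈ -0.20000
f(v) = 4*v² (f(v) = (2*v)*(2*v) = 4*v²)
I(J) = 4*J²
t(d) = 3 - √(6 + d) (t(d) = 3 - √(d + 6) = 3 - √(6 + d))
o + I(-7)/(-46 + t(3)) = -⅕ + (4*(-7)²)/(-46 + (3 - √(6 + 3))) = -⅕ + (4*49)/(-46 + (3 - √9)) = -⅕ + 196/(-46 + (3 - 1*3)) = -⅕ + 196/(-46 + (3 - 3)) = -⅕ + 196/(-46 + 0) = -⅕ + 196/(-46) = -⅕ - 1/46*196 = -⅕ - 98/23 = -513/115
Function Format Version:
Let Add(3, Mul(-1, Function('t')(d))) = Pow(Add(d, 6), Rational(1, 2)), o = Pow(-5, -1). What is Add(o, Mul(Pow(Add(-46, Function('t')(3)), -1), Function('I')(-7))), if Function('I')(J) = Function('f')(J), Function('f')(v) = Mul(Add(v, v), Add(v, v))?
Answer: Rational(-513, 115) ≈ -4.4609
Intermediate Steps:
o = Rational(-1, 5) ≈ -0.20000
Function('f')(v) = Mul(4, Pow(v, 2)) (Function('f')(v) = Mul(Mul(2, v), Mul(2, v)) = Mul(4, Pow(v, 2)))
Function('I')(J) = Mul(4, Pow(J, 2))
Function('t')(d) = Add(3, Mul(-1, Pow(Add(6, d), Rational(1, 2)))) (Function('t')(d) = Add(3, Mul(-1, Pow(Add(d, 6), Rational(1, 2)))) = Add(3, Mul(-1, Pow(Add(6, d), Rational(1, 2)))))
Add(o, Mul(Pow(Add(-46, Function('t')(3)), -1), Function('I')(-7))) = Add(Rational(-1, 5), Mul(Pow(Add(-46, Add(3, Mul(-1, Pow(Add(6, 3), Rational(1, 2))))), -1), Mul(4, Pow(-7, 2)))) = Add(Rational(-1, 5), Mul(Pow(Add(-46, Add(3, Mul(-1, Pow(9, Rational(1, 2))))), -1), Mul(4, 49))) = Add(Rational(-1, 5), Mul(Pow(Add(-46, Add(3, Mul(-1, 3))), -1), 196)) = Add(Rational(-1, 5), Mul(Pow(Add(-46, Add(3, -3)), -1), 196)) = Add(Rational(-1, 5), Mul(Pow(Add(-46, 0), -1), 196)) = Add(Rational(-1, 5), Mul(Pow(-46, -1), 196)) = Add(Rational(-1, 5), Mul(Rational(-1, 46), 196)) = Add(Rational(-1, 5), Rational(-98, 23)) = Rational(-513, 115)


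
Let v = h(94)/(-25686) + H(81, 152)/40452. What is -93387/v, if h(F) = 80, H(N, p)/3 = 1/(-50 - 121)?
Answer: 43896228866748/1464181 ≈ 2.9980e+7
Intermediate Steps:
H(N, p) = -1/57 (H(N, p) = 3/(-50 - 121) = 3/(-171) = 3*(-1/171) = -1/57)
v = -10249267/3290325228 (v = 80/(-25686) - 1/57/40452 = 80*(-1/25686) - 1/57*1/40452 = -40/12843 - 1/2305764 = -10249267/3290325228 ≈ -0.0031150)
-93387/v = -93387/(-10249267/3290325228) = -93387*(-3290325228/10249267) = 43896228866748/1464181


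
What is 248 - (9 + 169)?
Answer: 70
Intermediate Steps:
248 - (9 + 169) = 248 - 1*178 = 248 - 178 = 70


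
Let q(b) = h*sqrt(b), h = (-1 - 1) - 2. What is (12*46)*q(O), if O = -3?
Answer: -2208*I*sqrt(3) ≈ -3824.4*I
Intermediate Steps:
h = -4 (h = -2 - 2 = -4)
q(b) = -4*sqrt(b)
(12*46)*q(O) = (12*46)*(-4*I*sqrt(3)) = 552*(-4*I*sqrt(3)) = -2208*I*sqrt(3)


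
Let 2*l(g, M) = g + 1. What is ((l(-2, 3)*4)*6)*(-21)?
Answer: 252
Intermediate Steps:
l(g, M) = ½ + g/2 (l(g, M) = (g + 1)/2 = (1 + g)/2 = ½ + g/2)
((l(-2, 3)*4)*6)*(-21) = (((½ + (½)*(-2))*4)*6)*(-21) = (((½ - 1)*4)*6)*(-21) = (-½*4*6)*(-21) = -2*6*(-21) = -12*(-21) = 252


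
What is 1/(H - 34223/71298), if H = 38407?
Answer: 71298/2738308063 ≈ 2.6037e-5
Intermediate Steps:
1/(H - 34223/71298) = 1/(38407 - 34223/71298) = 1/(2738308063/71298) = 71298/2738308063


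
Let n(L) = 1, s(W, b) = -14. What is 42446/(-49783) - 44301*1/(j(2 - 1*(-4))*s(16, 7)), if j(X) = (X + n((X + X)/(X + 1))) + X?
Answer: 2197711511/9060506 ≈ 242.56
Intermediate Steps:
j(X) = 1 + 2*X (j(X) = (X + 1) + X = (1 + X) + X = 1 + 2*X)
42446/(-49783) - 44301*1/(j(2 - 1*(-4))*s(16, 7)) = 42446/(-49783) - 44301*(-1/(14*(1 + 2*(2 - 1*(-4))))) = 42446*(-1/49783) - 44301*(-1/(14*(1 + 2*(2 + 4)))) = -42446/49783 - 44301*(-1/(14*(1 + 2*6))) = -42446/49783 - 44301*(-1/(14*(1 + 12))) = -42446/49783 - 44301/((-14*13)) = -42446/49783 - 44301/(-182) = -42446/49783 - 44301*(-1/182) = -42446/49783 + 44301/182 = 2197711511/9060506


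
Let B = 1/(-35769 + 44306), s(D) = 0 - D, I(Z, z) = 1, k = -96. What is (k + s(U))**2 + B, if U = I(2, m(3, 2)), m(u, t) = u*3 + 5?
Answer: 80324634/8537 ≈ 9409.0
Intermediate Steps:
m(u, t) = 5 + 3*u (m(u, t) = 3*u + 5 = 5 + 3*u)
U = 1
s(D) = -D
B = 1/8537 ≈ 0.00011714
(k + s(U))**2 + B = (-96 - 1*1)**2 + 1/8537 = (-96 - 1)**2 + 1/8537 = (-97)**2 + 1/8537 = 9409 + 1/8537 = 80324634/8537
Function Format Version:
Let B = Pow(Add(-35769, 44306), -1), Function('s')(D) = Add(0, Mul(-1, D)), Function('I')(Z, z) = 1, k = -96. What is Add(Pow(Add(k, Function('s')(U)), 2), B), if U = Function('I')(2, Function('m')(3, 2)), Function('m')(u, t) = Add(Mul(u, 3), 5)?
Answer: Rational(80324634, 8537) ≈ 9409.0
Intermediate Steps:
Function('m')(u, t) = Add(5, Mul(3, u)) (Function('m')(u, t) = Add(Mul(3, u), 5) = Add(5, Mul(3, u)))
U = 1
Function('s')(D) = Mul(-1, D)
B = Rational(1, 8537) (B = Pow(8537, -1) = Rational(1, 8537) ≈ 0.00011714)
Add(Pow(Add(k, Function('s')(U)), 2), B) = Add(Pow(Add(-96, Mul(-1, 1)), 2), Rational(1, 8537)) = Add(Pow(Add(-96, -1), 2), Rational(1, 8537)) = Add(Pow(-97, 2), Rational(1, 8537)) = Add(9409, Rational(1, 8537)) = Rational(80324634, 8537)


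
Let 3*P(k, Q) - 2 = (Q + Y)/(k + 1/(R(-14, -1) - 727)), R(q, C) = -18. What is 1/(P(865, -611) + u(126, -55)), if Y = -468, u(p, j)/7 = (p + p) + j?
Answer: 1933272/2666467081 ≈ 0.00072503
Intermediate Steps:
u(p, j) = 7*j + 14*p (u(p, j) = 7*((p + p) + j) = 7*(2*p + j) = 7*(j + 2*p) = 7*j + 14*p)
P(k, Q) = 2/3 + (-468 + Q)/(3*(-1/745 + k)) (P(k, Q) = 2/3 + ((Q - 468)/(k + 1/(-18 - 727)))/3 = 2/3 + ((-468 + Q)/(k + 1/(-745)))/3 = 2/3 + ((-468 + Q)/(k - 1/745))/3 = 2/3 + ((-468 + Q)/(-1/745 + k))/3 = 2/3 + (-468 + Q)/(3*(-1/745 + k)))
1/(P(865, -611) + u(126, -55)) = 1/((348662 - 1490*865 - 745*(-611))/(3*(1 - 745*865)) + (7*(-55) + 14*126)) = 1/((348662 - 1288850 + 455195)/(3*(1 - 644425)) + (-385 + 1764)) = 1/((1/3)*(-484993)/(-644424) + 1379) = 1/((1/3)*(-1/644424)*(-484993) + 1379) = 1/(484993/1933272 + 1379) = 1/(2666467081/1933272) = 1933272/2666467081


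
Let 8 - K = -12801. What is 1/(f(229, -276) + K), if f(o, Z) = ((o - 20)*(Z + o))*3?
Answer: -1/16660 ≈ -6.0024e-5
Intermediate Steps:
f(o, Z) = 3*(-20 + o)*(Z + o) (f(o, Z) = ((-20 + o)*(Z + o))*3 = 3*(-20 + o)*(Z + o))
K = 12809 (K = 8 - 1*(-12801) = 8 + 12801 = 12809)
1/(f(229, -276) + K) = 1/((-60*(-276) - 60*229 + 3*229**2 + 3*(-276)*229) + 12809) = 1/((16560 - 13740 + 3*52441 - 189612) + 12809) = 1/((16560 - 13740 + 157323 - 189612) + 12809) = 1/(-29469 + 12809) = 1/(-16660) = -1/16660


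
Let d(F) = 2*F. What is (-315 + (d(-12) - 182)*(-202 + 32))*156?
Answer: 5413980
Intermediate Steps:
(-315 + (d(-12) - 182)*(-202 + 32))*156 = (-315 + (2*(-12) - 182)*(-202 + 32))*156 = (-315 + (-24 - 182)*(-170))*156 = (-315 - 206*(-170))*156 = (-315 + 35020)*156 = 34705*156 = 5413980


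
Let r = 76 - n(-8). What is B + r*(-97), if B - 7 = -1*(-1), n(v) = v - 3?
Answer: -8431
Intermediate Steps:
n(v) = -3 + v
B = 8 (B = 7 - 1*(-1) = 7 + 1 = 8)
r = 87 (r = 76 - (-3 - 8) = 76 - 1*(-11) = 76 + 11 = 87)
B + r*(-97) = 8 + 87*(-97) = 8 - 8439 = -8431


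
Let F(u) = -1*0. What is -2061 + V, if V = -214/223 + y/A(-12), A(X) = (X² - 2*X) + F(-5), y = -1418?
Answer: -38782735/18732 ≈ -2070.4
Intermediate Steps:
F(u) = 0
A(X) = X² - 2*X (A(X) = (X² - 2*X) + 0 = X² - 2*X)
V = -176083/18732 (V = -214/223 - 1418*(-1/(12*(-2 - 12))) = -214*1/223 - 1418/((-12*(-14))) = -214/223 - 1418/168 = -214/223 - 1418*1/168 = -214/223 - 709/84 = -176083/18732 ≈ -9.4001)
-2061 + V = -2061 - 176083/18732 = -38782735/18732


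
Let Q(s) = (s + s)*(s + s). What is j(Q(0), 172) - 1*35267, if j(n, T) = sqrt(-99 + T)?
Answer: -35267 + sqrt(73) ≈ -35258.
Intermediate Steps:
Q(s) = 4*s**2 (Q(s) = (2*s)*(2*s) = 4*s**2)
j(Q(0), 172) - 1*35267 = sqrt(-99 + 172) - 1*35267 = sqrt(73) - 35267 = -35267 + sqrt(73)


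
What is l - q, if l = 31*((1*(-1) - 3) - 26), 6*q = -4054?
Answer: -763/3 ≈ -254.33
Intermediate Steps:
q = -2027/3 (q = (⅙)*(-4054) = -2027/3 ≈ -675.67)
l = -930 (l = 31*((-1 - 3) - 26) = 31*(-4 - 26) = 31*(-30) = -930)
l - q = -930 - 1*(-2027/3) = -930 + 2027/3 = -763/3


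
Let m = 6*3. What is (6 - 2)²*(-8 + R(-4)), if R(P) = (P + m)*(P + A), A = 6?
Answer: 320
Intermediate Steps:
m = 18
R(P) = (6 + P)*(18 + P) (R(P) = (P + 18)*(P + 6) = (18 + P)*(6 + P) = (6 + P)*(18 + P))
(6 - 2)²*(-8 + R(-4)) = (6 - 2)²*(-8 + (108 + (-4)² + 24*(-4))) = 4²*(-8 + (108 + 16 - 96)) = 16*(-8 + 28) = 16*20 = 320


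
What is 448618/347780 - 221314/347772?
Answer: 4940512261/7559259135 ≈ 0.65357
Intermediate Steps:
448618/347780 - 221314/347772 = 448618*(1/347780) - 221314*1/347772 = 224309/173890 - 110657/173886 = 4940512261/7559259135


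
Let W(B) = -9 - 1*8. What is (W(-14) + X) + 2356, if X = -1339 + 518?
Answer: 1518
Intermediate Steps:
W(B) = -17 (W(B) = -9 - 8 = -17)
X = -821
(W(-14) + X) + 2356 = (-17 - 821) + 2356 = -838 + 2356 = 1518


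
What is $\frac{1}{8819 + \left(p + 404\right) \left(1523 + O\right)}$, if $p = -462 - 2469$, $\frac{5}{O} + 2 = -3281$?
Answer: $- \frac{469}{1800865333} \approx -2.6043 \cdot 10^{-7}$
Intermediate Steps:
$O = - \frac{5}{3283}$ ($O = \frac{5}{-2 - 3281} = \frac{5}{-3283} = 5 \left(- \frac{1}{3283}\right) = - \frac{5}{3283} \approx -0.001523$)
$p = -2931$
$\frac{1}{8819 + \left(p + 404\right) \left(1523 + O\right)} = \frac{1}{8819 + \left(-2931 + 404\right) \left(1523 - \frac{5}{3283}\right)} = \frac{1}{8819 - \frac{1805001444}{469}} = \frac{1}{- \frac{1800865333}{469}} = - \frac{469}{1800865333}$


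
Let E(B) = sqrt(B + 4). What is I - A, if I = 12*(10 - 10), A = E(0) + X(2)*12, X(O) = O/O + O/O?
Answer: -26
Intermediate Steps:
E(B) = sqrt(4 + B)
X(O) = 2 (X(O) = 1 + 1 = 2)
A = 26 (A = sqrt(4 + 0) + 2*12 = sqrt(4) + 24 = 2 + 24 = 26)
I = 0 (I = 12*0 = 0)
I - A = 0 - 1*26 = 0 - 26 = -26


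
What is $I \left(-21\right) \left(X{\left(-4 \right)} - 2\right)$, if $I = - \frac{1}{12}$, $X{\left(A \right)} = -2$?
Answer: $-7$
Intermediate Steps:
$I = - \frac{1}{12}$ ($I = \left(-1\right) \frac{1}{12} = - \frac{1}{12} \approx -0.083333$)
$I \left(-21\right) \left(X{\left(-4 \right)} - 2\right) = \left(- \frac{1}{12}\right) \left(-21\right) \left(-2 - 2\right) = \frac{7 \left(-2 - 2\right)}{4} = \frac{7}{4} \left(-4\right) = -7$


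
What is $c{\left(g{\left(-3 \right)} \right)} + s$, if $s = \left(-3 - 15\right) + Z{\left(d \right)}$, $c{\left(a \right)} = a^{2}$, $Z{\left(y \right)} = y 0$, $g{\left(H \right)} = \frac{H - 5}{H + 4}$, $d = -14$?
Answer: $46$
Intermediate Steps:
$g{\left(H \right)} = \frac{-5 + H}{4 + H}$
$Z{\left(y \right)} = 0$
$s = -18$ ($s = \left(-3 - 15\right) + 0 = -18 + 0 = -18$)
$c{\left(g{\left(-3 \right)} \right)} + s = \left(\frac{-5 - 3}{4 - 3}\right)^{2} - 18 = \left(1^{-1} \left(-8\right)\right)^{2} - 18 = \left(1 \left(-8\right)\right)^{2} - 18 = \left(-8\right)^{2} - 18 = 64 - 18 = 46$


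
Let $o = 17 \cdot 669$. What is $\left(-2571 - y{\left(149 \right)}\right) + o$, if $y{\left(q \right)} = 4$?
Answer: $8798$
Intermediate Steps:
$o = 11373$
$\left(-2571 - y{\left(149 \right)}\right) + o = \left(-2571 - 4\right) + 11373 = -2575 + 11373 = 8798$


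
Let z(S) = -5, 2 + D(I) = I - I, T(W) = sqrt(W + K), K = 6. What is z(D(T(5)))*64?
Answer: -320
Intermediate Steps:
T(W) = sqrt(6 + W) (T(W) = sqrt(W + 6) = sqrt(6 + W))
D(I) = -2 (D(I) = -2 + (I - I) = -2 + 0 = -2)
z(D(T(5)))*64 = -5*64 = -320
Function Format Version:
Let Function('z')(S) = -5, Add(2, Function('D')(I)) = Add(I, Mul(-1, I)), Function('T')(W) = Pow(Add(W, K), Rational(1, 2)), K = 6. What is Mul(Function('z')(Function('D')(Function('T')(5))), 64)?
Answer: -320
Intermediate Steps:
Function('T')(W) = Pow(Add(6, W), Rational(1, 2)) (Function('T')(W) = Pow(Add(W, 6), Rational(1, 2)) = Pow(Add(6, W), Rational(1, 2)))
Function('D')(I) = -2 (Function('D')(I) = Add(-2, Add(I, Mul(-1, I))) = Add(-2, 0) = -2)
Mul(Function('z')(Function('D')(Function('T')(5))), 64) = Mul(-5, 64) = -320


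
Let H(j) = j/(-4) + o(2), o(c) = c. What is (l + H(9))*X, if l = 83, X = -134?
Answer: -22177/2 ≈ -11089.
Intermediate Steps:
H(j) = 2 - j/4 (H(j) = j/(-4) + 2 = j*(-¼) + 2 = -j/4 + 2 = 2 - j/4)
(l + H(9))*X = (83 + (2 - ¼*9))*(-134) = (83 + (2 - 9/4))*(-134) = (83 - ¼)*(-134) = (331/4)*(-134) = -22177/2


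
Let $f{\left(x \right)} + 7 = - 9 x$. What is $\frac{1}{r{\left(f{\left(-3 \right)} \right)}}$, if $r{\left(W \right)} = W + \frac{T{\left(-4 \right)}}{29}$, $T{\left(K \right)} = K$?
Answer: $\frac{29}{576} \approx 0.050347$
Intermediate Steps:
$f{\left(x \right)} = -7 - 9 x$
$r{\left(W \right)} = - \frac{4}{29} + W$ ($r{\left(W \right)} = W - \frac{4}{29} = - \frac{4}{29} + W$)
$\frac{1}{r{\left(f{\left(-3 \right)} \right)}} = \frac{1}{- \frac{4}{29} - -20} = \frac{1}{- \frac{4}{29} + \left(-7 + 27\right)} = \frac{1}{- \frac{4}{29} + 20} = \frac{1}{\frac{576}{29}} = \frac{29}{576}$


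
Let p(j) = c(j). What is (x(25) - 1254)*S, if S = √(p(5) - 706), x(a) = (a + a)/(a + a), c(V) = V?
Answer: -1253*I*√701 ≈ -33175.0*I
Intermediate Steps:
p(j) = j
x(a) = 1 (x(a) = (2*a)/((2*a)) = (2*a)*(1/(2*a)) = 1)
S = I*√701 (S = √(5 - 706) = √(-701) = I*√701 ≈ 26.476*I)
(x(25) - 1254)*S = (1 - 1254)*(I*√701) = -1253*I*√701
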